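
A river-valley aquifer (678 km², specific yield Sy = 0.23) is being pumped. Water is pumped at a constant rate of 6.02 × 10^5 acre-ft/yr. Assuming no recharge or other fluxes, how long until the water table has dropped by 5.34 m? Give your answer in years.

A = 678 km² = 6.78 × 10^8 m²
ΔV = Sy × A × Δh = 0.23 × 6.78 × 10^8 × 5.34 = 8.327 × 10^8 m³
Q = 6.02 × 10^5 acre-ft/yr = 2.034 × 10^6 m³/d
t = ΔV / Q = 8.327 × 10^8 m³ / 2.034 × 10^6 m³/d = 409.3 d
t = 409.3 d ≈ 1.121 years

t ≈ 1.12 years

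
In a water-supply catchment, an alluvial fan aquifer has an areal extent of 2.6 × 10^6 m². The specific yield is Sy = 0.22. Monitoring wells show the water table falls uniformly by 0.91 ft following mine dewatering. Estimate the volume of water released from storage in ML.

ΔV ≈ 159 ML

Δh = 0.91 ft = 0.2774 m
ΔV = Sy × A × Δh = 0.22 × 2.6 × 10^6 m² × 0.2774 m = 1.587 × 10^5 m³
ΔV = 1.587 × 10^5 m³ = 158.7 ML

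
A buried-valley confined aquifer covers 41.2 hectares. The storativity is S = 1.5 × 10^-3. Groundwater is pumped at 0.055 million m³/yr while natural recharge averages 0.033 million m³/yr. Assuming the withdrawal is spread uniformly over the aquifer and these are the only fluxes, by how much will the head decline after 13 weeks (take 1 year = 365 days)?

A = 41.2 hectares = 4.12 × 10^5 m²
Net abstraction = 0.055 − 0.033 = 0.022 million m³/yr
Q_net = 0.022 million m³/yr = 60.27 m³/d
t = 13 weeks = 91 d
ΔV = Q × t = 60.27 m³/d × 91 d = 5485 m³
Δh = ΔV / (S × A) = 5485 / (0.0015 × 4.12 × 10^5) = 8.875 m

Δh ≈ 8.88 m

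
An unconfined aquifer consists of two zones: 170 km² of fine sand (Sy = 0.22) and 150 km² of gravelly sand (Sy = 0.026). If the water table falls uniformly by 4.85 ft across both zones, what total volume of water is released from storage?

ΔV ≈ 6.11 × 10^7 m³

A₁ = 170 km² = 1.7 × 10^8 m²; A₂ = 150 km² = 1.5 × 10^8 m²
Δh = 4.85 ft = 1.478 m
ΔV₁ = 0.22 × 1.7 × 10^8 × 1.478 = 5.529 × 10^7 m³
ΔV₂ = 0.026 × 1.5 × 10^8 × 1.478 = 5.765 × 10^6 m³
ΔV = ΔV₁ + ΔV₂ = 6.105 × 10^7 m³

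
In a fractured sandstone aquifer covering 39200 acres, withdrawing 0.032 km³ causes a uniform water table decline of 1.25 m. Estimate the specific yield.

A = 39200 acres = 1.586 × 10^8 m²
ΔV = 0.032 km³ = 3.2 × 10^7 m³
Sy = ΔV / (A × Δh) = 3.2 × 10^7 m³ / (1.586 × 10^8 m² × 1.25 m) = 0.1614

Sy ≈ 0.16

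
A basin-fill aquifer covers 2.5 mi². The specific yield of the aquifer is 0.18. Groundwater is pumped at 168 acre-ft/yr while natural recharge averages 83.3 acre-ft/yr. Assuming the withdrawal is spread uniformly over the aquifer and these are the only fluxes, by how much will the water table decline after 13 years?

Δh ≈ 1.17 m

A = 2.5 mi² = 6.475 × 10^6 m²
Net abstraction = 168 − 83.3 = 84.7 acre-ft/yr
Q_net = 84.7 acre-ft/yr = 286.2 m³/d
t = 13 years = 4745 d
ΔV = Q × t = 286.2 m³/d × 4745 d = 1.358 × 10^6 m³
Δh = ΔV / (Sy × A) = 1.358 × 10^6 / (0.18 × 6.475 × 10^6) = 1.165 m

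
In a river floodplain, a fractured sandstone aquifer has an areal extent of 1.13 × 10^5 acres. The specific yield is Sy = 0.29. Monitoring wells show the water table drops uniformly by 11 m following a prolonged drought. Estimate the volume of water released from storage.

A = 1.13 × 10^5 acres = 4.573 × 10^8 m²
ΔV = Sy × A × Δh = 0.29 × 4.573 × 10^8 m² × 11 m = 1.459 × 10^9 m³

ΔV ≈ 1.46 × 10^9 m³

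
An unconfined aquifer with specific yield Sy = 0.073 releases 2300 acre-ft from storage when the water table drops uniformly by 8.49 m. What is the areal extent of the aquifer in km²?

ΔV = 2300 acre-ft = 2.837 × 10^6 m³
A = ΔV / (Sy × Δh) = 2.837 × 10^6 / (0.073 × 8.49) = 4.578 × 10^6 m²
A = 4.578 × 10^6 m² = 4.578 km²

A ≈ 4.58 km²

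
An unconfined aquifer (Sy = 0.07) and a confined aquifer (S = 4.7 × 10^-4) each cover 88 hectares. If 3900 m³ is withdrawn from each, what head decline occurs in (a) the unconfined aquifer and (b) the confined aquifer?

A = 88 hectares = 8.8 × 10^5 m²
Unconfined: Δh_u = ΔV/(Sy·A) = 3900/(0.07 × 8.8 × 10^5) = 0.06331 m
Confined: Δh_c = ΔV/(S·A) = 3900/(4.7 × 10^-4 × 8.8 × 10^5) = 9.429 m

Δh_u ≈ 0.0633 m; Δh_c ≈ 9.43 m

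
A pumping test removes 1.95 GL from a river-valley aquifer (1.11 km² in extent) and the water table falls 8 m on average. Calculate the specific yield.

Sy ≈ 0.22

A = 1.11 km² = 1.11 × 10^6 m²
ΔV = 1.95 GL = 1.95 × 10^6 m³
Sy = ΔV / (A × Δh) = 1.95 × 10^6 m³ / (1.11 × 10^6 m² × 8 m) = 0.2196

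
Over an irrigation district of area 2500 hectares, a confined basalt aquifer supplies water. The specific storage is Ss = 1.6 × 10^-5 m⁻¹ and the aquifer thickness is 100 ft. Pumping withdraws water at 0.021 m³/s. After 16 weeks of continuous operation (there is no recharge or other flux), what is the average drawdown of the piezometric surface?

b = 100 ft = 30.48 m
S = Ss × b = 1.6 × 10^-5 m⁻¹ × 30.48 m = 4.877 × 10^-4
A = 2500 hectares = 2.5 × 10^7 m²
Q = 0.021 m³/s = 1814 m³/d
t = 16 weeks = 112 d
ΔV = Q × t = 1814 m³/d × 112 d = 2.032 × 10^5 m³
Δh = ΔV / (S × A) = 2.032 × 10^5 / (4.877 × 10^-4 × 2.5 × 10^7) = 16.67 m

Δh ≈ 16.7 m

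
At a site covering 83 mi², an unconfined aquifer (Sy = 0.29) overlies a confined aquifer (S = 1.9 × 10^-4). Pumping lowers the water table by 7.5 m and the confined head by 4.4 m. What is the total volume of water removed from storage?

ΔV ≈ 4.68 × 10^8 m³

A = 83 mi² = 2.15 × 10^8 m²
Unconfined: ΔV_u = Sy × A × Δh_u = 0.29 × 2.15 × 10^8 × 7.5 = 4.676 × 10^8 m³
Confined: ΔV_c = S × A × Δh_c = 1.9 × 10^-4 × 2.15 × 10^8 × 4.4 = 1.797 × 10^5 m³
Total ΔV = 4.676 × 10^8 + 1.797 × 10^5 = 4.677 × 10^8 m³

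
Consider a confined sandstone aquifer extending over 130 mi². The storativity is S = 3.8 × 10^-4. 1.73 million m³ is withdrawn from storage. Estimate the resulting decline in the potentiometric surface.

Δh ≈ 13.5 m

A = 130 mi² = 3.367 × 10^8 m²
ΔV = 1.73 million m³ = 1.73 × 10^6 m³
Δh = ΔV / (S × A) = 1.73 × 10^6 m³ / (3.8 × 10^-4 × 3.367 × 10^8 m²) = 13.52 m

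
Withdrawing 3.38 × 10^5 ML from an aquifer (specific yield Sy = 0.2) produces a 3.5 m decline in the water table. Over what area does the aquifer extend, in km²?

A ≈ 483 km²

ΔV = 3.38 × 10^5 ML = 3.38 × 10^8 m³
A = ΔV / (Sy × Δh) = 3.38 × 10^8 / (0.2 × 3.5) = 4.829 × 10^8 m²
A = 4.829 × 10^8 m² = 482.9 km²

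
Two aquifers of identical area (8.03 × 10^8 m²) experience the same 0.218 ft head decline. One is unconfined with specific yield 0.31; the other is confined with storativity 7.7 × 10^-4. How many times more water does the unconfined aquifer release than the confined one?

Δh = 0.218 ft = 0.06645 m
Unconfined: ΔV_u = Sy × A × Δh = 0.31 × 8.03 × 10^8 × 0.06645 = 1.654 × 10^7 m³
Confined: ΔV_c = S × A × Δh = 7.7 × 10^-4 × 8.03 × 10^8 × 0.06645 = 41080 m³
Ratio = ΔV_u / ΔV_c = Sy / S = 0.31 / 7.7 × 10^-4 = 402.6

ΔV_u / ΔV_c ≈ 403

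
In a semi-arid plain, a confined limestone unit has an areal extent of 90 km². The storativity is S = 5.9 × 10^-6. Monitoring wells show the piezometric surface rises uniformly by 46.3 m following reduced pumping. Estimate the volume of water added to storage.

A = 90 km² = 9 × 10^7 m²
ΔV = S × A × Δh = 5.9 × 10^-6 × 9 × 10^7 m² × 46.3 m = 24590 m³

ΔV ≈ 24600 m³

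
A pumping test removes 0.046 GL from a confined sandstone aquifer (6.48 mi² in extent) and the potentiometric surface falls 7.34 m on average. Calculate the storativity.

S ≈ 3.7 × 10^-4

A = 6.48 mi² = 1.678 × 10^7 m²
ΔV = 0.046 GL = 46000 m³
S = ΔV / (A × Δh) = 46000 m³ / (1.678 × 10^7 m² × 7.34 m) = 3.734 × 10^-4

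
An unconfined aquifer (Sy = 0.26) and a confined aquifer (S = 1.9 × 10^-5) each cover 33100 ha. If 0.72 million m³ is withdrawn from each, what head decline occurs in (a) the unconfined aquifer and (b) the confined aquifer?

A = 33100 ha = 3.31 × 10^8 m²
ΔV = 0.72 million m³ = 7.2 × 10^5 m³
Unconfined: Δh_u = ΔV/(Sy·A) = 7.2 × 10^5/(0.26 × 3.31 × 10^8) = 0.008366 m
Confined: Δh_c = ΔV/(S·A) = 7.2 × 10^5/(1.9 × 10^-5 × 3.31 × 10^8) = 114.5 m

Δh_u ≈ 0.00837 m; Δh_c ≈ 114 m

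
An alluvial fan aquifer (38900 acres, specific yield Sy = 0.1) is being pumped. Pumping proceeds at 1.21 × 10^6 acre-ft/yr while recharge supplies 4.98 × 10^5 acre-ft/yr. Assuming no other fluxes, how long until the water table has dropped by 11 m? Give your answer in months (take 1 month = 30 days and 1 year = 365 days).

t ≈ 2.4 months

A = 38900 acres = 1.574 × 10^8 m²
ΔV = Sy × A × Δh = 0.1 × 1.574 × 10^8 × 11 = 1.732 × 10^8 m³
Net withdrawal = 1.21 × 10^6 − 4.98 × 10^5 = 7.12 × 10^5 acre-ft/yr = 2.406 × 10^6 m³/d
t = ΔV / Q = 1.732 × 10^8 m³ / 2.406 × 10^6 m³/d = 71.97 d
t = 71.97 d ≈ 2.399 months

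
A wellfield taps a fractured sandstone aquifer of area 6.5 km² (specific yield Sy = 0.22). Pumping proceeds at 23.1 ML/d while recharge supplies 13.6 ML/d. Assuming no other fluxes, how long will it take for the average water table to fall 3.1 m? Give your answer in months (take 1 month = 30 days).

t ≈ 15.6 months

A = 6.5 km² = 6.5 × 10^6 m²
ΔV = Sy × A × Δh = 0.22 × 6.5 × 10^6 × 3.1 = 4.433 × 10^6 m³
Net withdrawal = 23.1 − 13.6 = 9.5 ML/d = 9500 m³/d
t = ΔV / Q = 4.433 × 10^6 m³ / 9500 m³/d = 466.6 d
t = 466.6 d ≈ 15.55 months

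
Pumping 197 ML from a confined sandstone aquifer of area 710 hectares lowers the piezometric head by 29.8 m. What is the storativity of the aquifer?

S ≈ 9.3 × 10^-4

A = 710 hectares = 7.1 × 10^6 m²
ΔV = 197 ML = 1.97 × 10^5 m³
S = ΔV / (A × Δh) = 1.97 × 10^5 m³ / (7.1 × 10^6 m² × 29.8 m) = 9.311 × 10^-4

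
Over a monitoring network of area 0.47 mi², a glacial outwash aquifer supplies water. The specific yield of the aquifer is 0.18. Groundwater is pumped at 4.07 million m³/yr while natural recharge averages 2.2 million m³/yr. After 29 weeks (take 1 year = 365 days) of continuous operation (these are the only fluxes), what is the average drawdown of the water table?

Δh ≈ 4.75 m

A = 0.47 mi² = 1.217 × 10^6 m²
Net abstraction = 4.07 − 2.2 = 1.87 million m³/yr
Q_net = 1.87 million m³/yr = 5123 m³/d
t = 29 weeks = 203 d
ΔV = Q × t = 5123 m³/d × 203 d = 1.04 × 10^6 m³
Δh = ΔV / (Sy × A) = 1.04 × 10^6 / (0.18 × 1.217 × 10^6) = 4.747 m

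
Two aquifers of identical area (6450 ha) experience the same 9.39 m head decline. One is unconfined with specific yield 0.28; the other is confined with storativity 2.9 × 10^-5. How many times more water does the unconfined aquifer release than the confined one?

ΔV_u / ΔV_c ≈ 9660

A = 6450 ha = 6.45 × 10^7 m²
Unconfined: ΔV_u = Sy × A × Δh = 0.28 × 6.45 × 10^7 × 9.39 = 1.696 × 10^8 m³
Confined: ΔV_c = S × A × Δh = 2.9 × 10^-5 × 6.45 × 10^7 × 9.39 = 17560 m³
Ratio = ΔV_u / ΔV_c = Sy / S = 0.28 / 2.9 × 10^-5 = 9655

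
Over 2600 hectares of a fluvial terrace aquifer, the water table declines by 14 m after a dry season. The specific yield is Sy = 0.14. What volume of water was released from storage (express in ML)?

ΔV ≈ 51000 ML

A = 2600 hectares = 2.6 × 10^7 m²
ΔV = Sy × A × Δh = 0.14 × 2.6 × 10^7 m² × 14 m = 5.096 × 10^7 m³
ΔV = 5.096 × 10^7 m³ = 50960 ML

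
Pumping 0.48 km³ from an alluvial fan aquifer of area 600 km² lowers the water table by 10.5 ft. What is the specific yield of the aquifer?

Sy ≈ 0.25

A = 600 km² = 6 × 10^8 m²
Δh = 10.5 ft = 3.2 m
ΔV = 0.48 km³ = 4.8 × 10^8 m³
Sy = ΔV / (A × Δh) = 4.8 × 10^8 m³ / (6 × 10^8 m² × 3.2 m) = 0.25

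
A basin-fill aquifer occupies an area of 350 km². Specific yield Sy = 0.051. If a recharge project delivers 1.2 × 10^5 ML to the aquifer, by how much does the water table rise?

A = 350 km² = 3.5 × 10^8 m²
ΔV = 1.2 × 10^5 ML = 1.2 × 10^8 m³
Δh = ΔV / (Sy × A) = 1.2 × 10^8 m³ / (0.051 × 3.5 × 10^8 m²) = 6.723 m

Δh ≈ 6.72 m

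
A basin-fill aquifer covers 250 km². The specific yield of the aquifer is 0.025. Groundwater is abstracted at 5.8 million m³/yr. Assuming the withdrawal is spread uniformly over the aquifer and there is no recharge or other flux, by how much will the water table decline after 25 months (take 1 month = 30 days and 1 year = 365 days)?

A = 250 km² = 2.5 × 10^8 m²
Q = 5.8 million m³/yr = 15890 m³/d
t = 25 months = 750 d
ΔV = Q × t = 15890 m³/d × 750 d = 1.192 × 10^7 m³
Δh = ΔV / (Sy × A) = 1.192 × 10^7 / (0.025 × 2.5 × 10^8) = 1.907 m

Δh ≈ 1.91 m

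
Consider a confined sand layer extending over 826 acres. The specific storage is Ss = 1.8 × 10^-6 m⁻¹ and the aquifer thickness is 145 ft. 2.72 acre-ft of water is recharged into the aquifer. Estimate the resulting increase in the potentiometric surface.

b = 145 ft = 44.2 m
S = Ss × b = 1.8 × 10^-6 m⁻¹ × 44.2 m = 7.955 × 10^-5
A = 826 acres = 3.343 × 10^6 m²
ΔV = 2.72 acre-ft = 3355 m³
Δh = ΔV / (S × A) = 3355 m³ / (7.955 × 10^-5 × 3.343 × 10^6 m²) = 12.62 m

Δh ≈ 12.6 m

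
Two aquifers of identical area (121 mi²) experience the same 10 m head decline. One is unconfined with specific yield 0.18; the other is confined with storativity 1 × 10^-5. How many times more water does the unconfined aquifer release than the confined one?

A = 121 mi² = 3.134 × 10^8 m²
Unconfined: ΔV_u = Sy × A × Δh = 0.18 × 3.134 × 10^8 × 10 = 5.641 × 10^8 m³
Confined: ΔV_c = S × A × Δh = 1 × 10^-5 × 3.134 × 10^8 × 10 = 31340 m³
Ratio = ΔV_u / ΔV_c = Sy / S = 0.18 / 1 × 10^-5 = 18000

ΔV_u / ΔV_c ≈ 18000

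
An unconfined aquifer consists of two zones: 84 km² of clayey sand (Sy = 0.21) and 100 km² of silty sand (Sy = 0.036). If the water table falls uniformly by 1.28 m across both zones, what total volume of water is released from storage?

ΔV ≈ 2.72 × 10^7 m³

A₁ = 84 km² = 8.4 × 10^7 m²; A₂ = 100 km² = 1 × 10^8 m²
ΔV₁ = 0.21 × 8.4 × 10^7 × 1.28 = 2.258 × 10^7 m³
ΔV₂ = 0.036 × 1 × 10^8 × 1.28 = 4.608 × 10^6 m³
ΔV = ΔV₁ + ΔV₂ = 2.719 × 10^7 m³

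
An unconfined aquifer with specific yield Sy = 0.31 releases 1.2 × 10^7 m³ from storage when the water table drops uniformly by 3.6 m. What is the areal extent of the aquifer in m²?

A ≈ 1.08 × 10^7 m²

A = ΔV / (Sy × Δh) = 1.2 × 10^7 / (0.31 × 3.6) = 1.075 × 10^7 m²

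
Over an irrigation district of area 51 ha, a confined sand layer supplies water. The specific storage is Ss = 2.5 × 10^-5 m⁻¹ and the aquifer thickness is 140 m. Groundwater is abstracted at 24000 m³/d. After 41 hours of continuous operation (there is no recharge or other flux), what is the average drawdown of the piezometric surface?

S = Ss × b = 2.5 × 10^-5 m⁻¹ × 140 m = 3.5 × 10^-3
A = 51 ha = 5.1 × 10^5 m²
t = 41 hours = 1.708 d
ΔV = Q × t = 24000 m³/d × 1.708 d = 41000 m³
Δh = ΔV / (S × A) = 41000 / (0.0035 × 5.1 × 10^5) = 22.97 m

Δh ≈ 23 m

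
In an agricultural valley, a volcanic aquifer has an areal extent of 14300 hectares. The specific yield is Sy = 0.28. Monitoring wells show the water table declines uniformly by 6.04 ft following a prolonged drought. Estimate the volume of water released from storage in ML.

ΔV ≈ 73700 ML

A = 14300 hectares = 1.43 × 10^8 m²
Δh = 6.04 ft = 1.841 m
ΔV = Sy × A × Δh = 0.28 × 1.43 × 10^8 m² × 1.841 m = 7.371 × 10^7 m³
ΔV = 7.371 × 10^7 m³ = 73710 ML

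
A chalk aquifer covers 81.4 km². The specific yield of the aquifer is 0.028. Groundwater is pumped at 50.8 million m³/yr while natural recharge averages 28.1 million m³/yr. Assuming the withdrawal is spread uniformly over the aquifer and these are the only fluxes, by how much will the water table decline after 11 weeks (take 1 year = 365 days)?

A = 81.4 km² = 8.14 × 10^7 m²
Net abstraction = 50.8 − 28.1 = 22.7 million m³/yr
Q_net = 22.7 million m³/yr = 62190 m³/d
t = 11 weeks = 77 d
ΔV = Q × t = 62190 m³/d × 77 d = 4.789 × 10^6 m³
Δh = ΔV / (Sy × A) = 4.789 × 10^6 / (0.028 × 8.14 × 10^7) = 2.101 m

Δh ≈ 2.1 m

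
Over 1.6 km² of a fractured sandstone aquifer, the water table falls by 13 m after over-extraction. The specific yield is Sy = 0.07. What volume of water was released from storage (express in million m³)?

A = 1.6 km² = 1.6 × 10^6 m²
ΔV = Sy × A × Δh = 0.07 × 1.6 × 10^6 m² × 13 m = 1.456 × 10^6 m³
ΔV = 1.456 × 10^6 m³ = 1.456 million m³

ΔV ≈ 1.46 million m³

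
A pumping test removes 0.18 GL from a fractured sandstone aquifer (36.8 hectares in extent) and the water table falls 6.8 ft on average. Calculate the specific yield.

A = 36.8 hectares = 3.68 × 10^5 m²
Δh = 6.8 ft = 2.073 m
ΔV = 0.18 GL = 1.8 × 10^5 m³
Sy = ΔV / (A × Δh) = 1.8 × 10^5 m³ / (3.68 × 10^5 m² × 2.073 m) = 0.236

Sy ≈ 0.24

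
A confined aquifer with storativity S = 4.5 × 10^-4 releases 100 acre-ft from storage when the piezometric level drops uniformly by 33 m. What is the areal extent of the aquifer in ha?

A ≈ 831 ha

ΔV = 100 acre-ft = 1.233 × 10^5 m³
A = ΔV / (S × Δh) = 1.233 × 10^5 / (4.5 × 10^-4 × 33) = 8.306 × 10^6 m²
A = 8.306 × 10^6 m² = 830.6 ha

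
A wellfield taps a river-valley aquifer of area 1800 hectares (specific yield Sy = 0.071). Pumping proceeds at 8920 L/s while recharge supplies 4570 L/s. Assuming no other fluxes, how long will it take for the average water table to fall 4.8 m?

A = 1800 hectares = 1.8 × 10^7 m²
ΔV = Sy × A × Δh = 0.071 × 1.8 × 10^7 × 4.8 = 6.134 × 10^6 m³
Net withdrawal = 8920 − 4570 = 4350 L/s = 3.758 × 10^5 m³/d
t = ΔV / Q = 6.134 × 10^6 m³ / 3.758 × 10^5 m³/d = 16.32 d

t ≈ 16.3 days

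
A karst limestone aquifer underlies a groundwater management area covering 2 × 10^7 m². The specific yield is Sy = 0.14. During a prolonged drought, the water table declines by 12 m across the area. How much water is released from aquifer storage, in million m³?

ΔV = Sy × A × Δh = 0.14 × 2 × 10^7 m² × 12 m = 3.36 × 10^7 m³
ΔV = 3.36 × 10^7 m³ = 33.6 million m³

ΔV ≈ 33.6 million m³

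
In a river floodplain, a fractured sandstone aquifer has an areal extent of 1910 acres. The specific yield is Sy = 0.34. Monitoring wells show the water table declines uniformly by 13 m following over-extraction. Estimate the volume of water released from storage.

A = 1910 acres = 7.729 × 10^6 m²
ΔV = Sy × A × Δh = 0.34 × 7.729 × 10^6 m² × 13 m = 3.416 × 10^7 m³

ΔV ≈ 3.42 × 10^7 m³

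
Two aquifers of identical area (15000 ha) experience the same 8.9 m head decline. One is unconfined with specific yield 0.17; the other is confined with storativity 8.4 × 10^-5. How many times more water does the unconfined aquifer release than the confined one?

ΔV_u / ΔV_c ≈ 2020

A = 15000 ha = 1.5 × 10^8 m²
Unconfined: ΔV_u = Sy × A × Δh = 0.17 × 1.5 × 10^8 × 8.9 = 2.269 × 10^8 m³
Confined: ΔV_c = S × A × Δh = 8.4 × 10^-5 × 1.5 × 10^8 × 8.9 = 1.121 × 10^5 m³
Ratio = ΔV_u / ΔV_c = Sy / S = 0.17 / 8.4 × 10^-5 = 2024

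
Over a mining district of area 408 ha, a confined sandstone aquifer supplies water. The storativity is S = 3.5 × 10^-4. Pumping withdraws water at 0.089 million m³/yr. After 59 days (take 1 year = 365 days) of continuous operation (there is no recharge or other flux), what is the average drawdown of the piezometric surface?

Δh ≈ 10.1 m

A = 408 ha = 4.08 × 10^6 m²
Q = 0.089 million m³/yr = 243.8 m³/d
ΔV = Q × t = 243.8 m³/d × 59 d = 14390 m³
Δh = ΔV / (S × A) = 14390 / (3.5 × 10^-4 × 4.08 × 10^6) = 10.07 m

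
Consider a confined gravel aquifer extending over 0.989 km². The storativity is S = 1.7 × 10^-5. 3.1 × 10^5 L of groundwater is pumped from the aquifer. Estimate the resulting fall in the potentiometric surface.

Δh ≈ 18.4 m

A = 0.989 km² = 9.89 × 10^5 m²
ΔV = 3.1 × 10^5 L = 310 m³
Δh = ΔV / (S × A) = 310 m³ / (1.7 × 10^-5 × 9.89 × 10^5 m²) = 18.44 m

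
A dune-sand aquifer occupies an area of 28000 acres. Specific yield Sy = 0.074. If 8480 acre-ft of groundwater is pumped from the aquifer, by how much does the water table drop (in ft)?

A = 28000 acres = 1.133 × 10^8 m²
ΔV = 8480 acre-ft = 1.046 × 10^7 m³
Δh = ΔV / (Sy × A) = 1.046 × 10^7 m³ / (0.074 × 1.133 × 10^8 m²) = 1.247 m
Δh = 1.247 m = 4.093 ft

Δh ≈ 4.09 ft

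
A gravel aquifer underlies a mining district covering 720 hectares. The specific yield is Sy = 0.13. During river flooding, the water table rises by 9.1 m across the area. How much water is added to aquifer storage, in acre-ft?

ΔV ≈ 6910 acre-ft

A = 720 hectares = 7.2 × 10^6 m²
ΔV = Sy × A × Δh = 0.13 × 7.2 × 10^6 m² × 9.1 m = 8.518 × 10^6 m³
ΔV = 8.518 × 10^6 m³ = 6905 acre-ft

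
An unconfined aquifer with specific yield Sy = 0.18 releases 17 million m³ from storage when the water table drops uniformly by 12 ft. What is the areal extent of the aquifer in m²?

A ≈ 2.58 × 10^7 m²

Δh = 12 ft = 3.658 m
ΔV = 17 million m³ = 1.7 × 10^7 m³
A = ΔV / (Sy × Δh) = 1.7 × 10^7 / (0.18 × 3.658) = 2.582 × 10^7 m²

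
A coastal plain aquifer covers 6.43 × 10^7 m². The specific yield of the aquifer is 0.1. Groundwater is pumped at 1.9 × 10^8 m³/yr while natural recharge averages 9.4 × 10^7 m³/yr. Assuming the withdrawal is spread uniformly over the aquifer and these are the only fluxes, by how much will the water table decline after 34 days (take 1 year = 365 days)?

Δh ≈ 1.39 m

Net abstraction = 1.9 × 10^8 − 9.4 × 10^7 = 9.6 × 10^7 m³/yr
Q_net = 9.6 × 10^7 m³/yr = 2.63 × 10^5 m³/d
ΔV = Q × t = 2.63 × 10^5 m³/d × 34 d = 8.942 × 10^6 m³
Δh = ΔV / (Sy × A) = 8.942 × 10^6 / (0.1 × 6.43 × 10^7) = 1.391 m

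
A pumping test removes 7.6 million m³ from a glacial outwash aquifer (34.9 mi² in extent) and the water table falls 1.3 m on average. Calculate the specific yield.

A = 34.9 mi² = 9.039 × 10^7 m²
ΔV = 7.6 million m³ = 7.6 × 10^6 m³
Sy = ΔV / (A × Δh) = 7.6 × 10^6 m³ / (9.039 × 10^7 m² × 1.3 m) = 0.06468

Sy ≈ 0.065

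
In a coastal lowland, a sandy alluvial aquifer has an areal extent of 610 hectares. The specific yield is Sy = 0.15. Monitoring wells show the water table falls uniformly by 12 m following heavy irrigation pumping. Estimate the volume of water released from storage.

ΔV ≈ 1.1 × 10^7 m³

A = 610 hectares = 6.1 × 10^6 m²
ΔV = Sy × A × Δh = 0.15 × 6.1 × 10^6 m² × 12 m = 1.098 × 10^7 m³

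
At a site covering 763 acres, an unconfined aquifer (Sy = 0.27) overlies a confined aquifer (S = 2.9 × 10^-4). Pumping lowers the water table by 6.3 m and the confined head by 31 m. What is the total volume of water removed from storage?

A = 763 acres = 3.088 × 10^6 m²
Unconfined: ΔV_u = Sy × A × Δh_u = 0.27 × 3.088 × 10^6 × 6.3 = 5.252 × 10^6 m³
Confined: ΔV_c = S × A × Δh_c = 2.9 × 10^-4 × 3.088 × 10^6 × 31 = 27760 m³
Total ΔV = 5.252 × 10^6 + 27760 = 5.28 × 10^6 m³

ΔV ≈ 5.28 × 10^6 m³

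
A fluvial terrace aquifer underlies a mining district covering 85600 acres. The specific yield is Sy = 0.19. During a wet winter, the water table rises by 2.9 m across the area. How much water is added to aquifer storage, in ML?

ΔV ≈ 1.91 × 10^5 ML

A = 85600 acres = 3.464 × 10^8 m²
ΔV = Sy × A × Δh = 0.19 × 3.464 × 10^8 m² × 2.9 m = 1.909 × 10^8 m³
ΔV = 1.909 × 10^8 m³ = 1.909 × 10^5 ML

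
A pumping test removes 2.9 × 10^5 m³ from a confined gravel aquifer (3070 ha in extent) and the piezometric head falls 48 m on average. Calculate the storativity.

S ≈ 2 × 10^-4

A = 3070 ha = 3.07 × 10^7 m²
S = ΔV / (A × Δh) = 2.9 × 10^5 m³ / (3.07 × 10^7 m² × 48 m) = 1.968 × 10^-4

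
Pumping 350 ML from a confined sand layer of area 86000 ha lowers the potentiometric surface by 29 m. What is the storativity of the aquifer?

S ≈ 1.4 × 10^-5

A = 86000 ha = 8.6 × 10^8 m²
ΔV = 350 ML = 3.5 × 10^5 m³
S = ΔV / (A × Δh) = 3.5 × 10^5 m³ / (8.6 × 10^8 m² × 29 m) = 1.403 × 10^-5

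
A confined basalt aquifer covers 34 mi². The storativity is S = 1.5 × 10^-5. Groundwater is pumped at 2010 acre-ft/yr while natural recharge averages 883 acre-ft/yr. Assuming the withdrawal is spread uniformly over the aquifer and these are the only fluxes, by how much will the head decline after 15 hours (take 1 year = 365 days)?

Δh ≈ 1.8 m

A = 34 mi² = 8.806 × 10^7 m²
Net abstraction = 2010 − 883 = 1127 acre-ft/yr
Q_net = 1127 acre-ft/yr = 3809 m³/d
t = 15 hours = 0.625 d
ΔV = Q × t = 3809 m³/d × 0.625 d = 2380 m³
Δh = ΔV / (S × A) = 2380 / (1.5 × 10^-5 × 8.806 × 10^7) = 1.802 m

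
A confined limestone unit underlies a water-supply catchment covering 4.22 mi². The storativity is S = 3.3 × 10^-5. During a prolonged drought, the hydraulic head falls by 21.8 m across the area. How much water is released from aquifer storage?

ΔV ≈ 7860 m³

A = 4.22 mi² = 1.093 × 10^7 m²
ΔV = S × A × Δh = 3.3 × 10^-5 × 1.093 × 10^7 m² × 21.8 m = 7863 m³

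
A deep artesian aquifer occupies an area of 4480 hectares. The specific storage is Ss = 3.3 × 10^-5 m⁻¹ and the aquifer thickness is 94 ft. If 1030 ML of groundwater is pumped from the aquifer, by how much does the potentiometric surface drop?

Δh ≈ 24.3 m

b = 94 ft = 28.65 m
S = Ss × b = 3.3 × 10^-5 m⁻¹ × 28.65 m = 9.455 × 10^-4
A = 4480 hectares = 4.48 × 10^7 m²
ΔV = 1030 ML = 1.03 × 10^6 m³
Δh = ΔV / (S × A) = 1.03 × 10^6 m³ / (9.455 × 10^-4 × 4.48 × 10^7 m²) = 24.32 m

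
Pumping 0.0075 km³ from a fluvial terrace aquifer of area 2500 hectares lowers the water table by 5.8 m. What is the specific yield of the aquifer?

A = 2500 hectares = 2.5 × 10^7 m²
ΔV = 0.0075 km³ = 7.5 × 10^6 m³
Sy = ΔV / (A × Δh) = 7.5 × 10^6 m³ / (2.5 × 10^7 m² × 5.8 m) = 0.05172

Sy ≈ 0.052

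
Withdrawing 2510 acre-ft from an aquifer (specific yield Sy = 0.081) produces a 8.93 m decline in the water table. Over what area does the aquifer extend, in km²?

A ≈ 4.28 km²

ΔV = 2510 acre-ft = 3.096 × 10^6 m³
A = ΔV / (Sy × Δh) = 3.096 × 10^6 / (0.081 × 8.93) = 4.28 × 10^6 m²
A = 4.28 × 10^6 m² = 4.28 km²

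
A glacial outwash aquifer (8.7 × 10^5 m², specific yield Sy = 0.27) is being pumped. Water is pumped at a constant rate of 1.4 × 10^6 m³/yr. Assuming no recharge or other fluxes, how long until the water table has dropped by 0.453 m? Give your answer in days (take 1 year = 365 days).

ΔV = Sy × A × Δh = 0.27 × 8.7 × 10^5 × 0.453 = 1.064 × 10^5 m³
Q = 1.4 × 10^6 m³/yr = 3836 m³/d
t = ΔV / Q = 1.064 × 10^5 m³ / 3836 m³/d = 27.74 d

t ≈ 27.7 days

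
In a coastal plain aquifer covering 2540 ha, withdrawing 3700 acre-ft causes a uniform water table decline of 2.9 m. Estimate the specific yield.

Sy ≈ 0.062

A = 2540 ha = 2.54 × 10^7 m²
ΔV = 3700 acre-ft = 4.564 × 10^6 m³
Sy = ΔV / (A × Δh) = 4.564 × 10^6 m³ / (2.54 × 10^7 m² × 2.9 m) = 0.06196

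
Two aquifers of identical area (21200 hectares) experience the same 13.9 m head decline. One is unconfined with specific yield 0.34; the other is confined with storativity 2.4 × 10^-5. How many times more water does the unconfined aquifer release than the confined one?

ΔV_u / ΔV_c ≈ 14200

A = 21200 hectares = 2.12 × 10^8 m²
Unconfined: ΔV_u = Sy × A × Δh = 0.34 × 2.12 × 10^8 × 13.9 = 1.002 × 10^9 m³
Confined: ΔV_c = S × A × Δh = 2.4 × 10^-5 × 2.12 × 10^8 × 13.9 = 70720 m³
Ratio = ΔV_u / ΔV_c = Sy / S = 0.34 / 2.4 × 10^-5 = 14170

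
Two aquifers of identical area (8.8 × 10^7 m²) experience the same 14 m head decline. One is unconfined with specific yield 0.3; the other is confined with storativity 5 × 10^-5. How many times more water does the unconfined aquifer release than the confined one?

Unconfined: ΔV_u = Sy × A × Δh = 0.3 × 8.8 × 10^7 × 14 = 3.696 × 10^8 m³
Confined: ΔV_c = S × A × Δh = 5 × 10^-5 × 8.8 × 10^7 × 14 = 61600 m³
Ratio = ΔV_u / ΔV_c = Sy / S = 0.3 / 5 × 10^-5 = 6000

ΔV_u / ΔV_c ≈ 6000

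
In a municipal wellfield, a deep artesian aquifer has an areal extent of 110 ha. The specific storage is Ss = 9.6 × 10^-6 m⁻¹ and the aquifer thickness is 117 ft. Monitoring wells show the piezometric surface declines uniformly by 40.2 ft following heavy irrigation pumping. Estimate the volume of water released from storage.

ΔV ≈ 4610 m³

b = 117 ft = 35.66 m
S = Ss × b = 9.6 × 10^-6 m⁻¹ × 35.66 m = 3.424 × 10^-4
A = 110 ha = 1.1 × 10^6 m²
Δh = 40.2 ft = 12.25 m
ΔV = S × A × Δh = 3.424 × 10^-4 × 1.1 × 10^6 m² × 12.25 m = 4614 m³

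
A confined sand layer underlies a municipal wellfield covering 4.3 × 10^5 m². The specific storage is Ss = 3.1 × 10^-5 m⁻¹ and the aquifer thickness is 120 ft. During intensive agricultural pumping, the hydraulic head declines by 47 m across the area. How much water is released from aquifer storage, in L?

b = 120 ft = 36.58 m
S = Ss × b = 3.1 × 10^-5 m⁻¹ × 36.58 m = 1.134 × 10^-3
ΔV = S × A × Δh = 0.001134 × 4.3 × 10^5 m² × 47 m = 22920 m³
ΔV = 22920 m³ = 2.292 × 10^7 L

ΔV ≈ 2.29 × 10^7 L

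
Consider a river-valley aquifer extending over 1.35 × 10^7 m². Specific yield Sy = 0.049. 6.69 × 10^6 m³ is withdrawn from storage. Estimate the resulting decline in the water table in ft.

Δh = ΔV / (Sy × A) = 6.69 × 10^6 m³ / (0.049 × 1.35 × 10^7 m²) = 10.11 m
Δh = 10.11 m = 33.18 ft

Δh ≈ 33.2 ft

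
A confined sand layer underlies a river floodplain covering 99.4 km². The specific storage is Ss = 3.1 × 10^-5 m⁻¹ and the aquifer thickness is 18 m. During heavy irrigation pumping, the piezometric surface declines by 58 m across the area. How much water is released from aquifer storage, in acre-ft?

ΔV ≈ 2610 acre-ft

S = Ss × b = 3.1 × 10^-5 m⁻¹ × 18 m = 5.58 × 10^-4
A = 99.4 km² = 9.94 × 10^7 m²
ΔV = S × A × Δh = 5.58 × 10^-4 × 9.94 × 10^7 m² × 58 m = 3.217 × 10^6 m³
ΔV = 3.217 × 10^6 m³ = 2608 acre-ft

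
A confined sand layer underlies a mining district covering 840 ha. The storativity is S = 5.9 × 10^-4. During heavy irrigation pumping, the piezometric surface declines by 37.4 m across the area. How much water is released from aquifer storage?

ΔV ≈ 1.85 × 10^5 m³

A = 840 ha = 8.4 × 10^6 m²
ΔV = S × A × Δh = 5.9 × 10^-4 × 8.4 × 10^6 m² × 37.4 m = 1.854 × 10^5 m³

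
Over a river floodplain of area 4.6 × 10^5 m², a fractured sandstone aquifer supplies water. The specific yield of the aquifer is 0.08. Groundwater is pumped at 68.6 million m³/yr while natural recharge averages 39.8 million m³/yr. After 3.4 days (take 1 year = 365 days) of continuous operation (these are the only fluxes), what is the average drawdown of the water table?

Net abstraction = 68.6 − 39.8 = 28.8 million m³/yr
Q_net = 28.8 million m³/yr = 78900 m³/d
ΔV = Q × t = 78900 m³/d × 3.4 d = 2.683 × 10^5 m³
Δh = ΔV / (Sy × A) = 2.683 × 10^5 / (0.08 × 4.6 × 10^5) = 7.29 m

Δh ≈ 7.29 m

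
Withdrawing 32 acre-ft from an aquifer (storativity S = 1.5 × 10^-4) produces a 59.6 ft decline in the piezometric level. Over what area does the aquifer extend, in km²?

A ≈ 14.5 km²

Δh = 59.6 ft = 18.17 m
ΔV = 32 acre-ft = 39470 m³
A = ΔV / (S × Δh) = 39470 / (1.5 × 10^-4 × 18.17) = 1.449 × 10^7 m²
A = 1.449 × 10^7 m² = 14.49 km²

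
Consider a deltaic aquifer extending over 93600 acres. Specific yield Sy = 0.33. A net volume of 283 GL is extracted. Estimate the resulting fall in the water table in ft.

Δh ≈ 7.43 ft

A = 93600 acres = 3.788 × 10^8 m²
ΔV = 283 GL = 2.83 × 10^8 m³
Δh = ΔV / (Sy × A) = 2.83 × 10^8 m³ / (0.33 × 3.788 × 10^8 m²) = 2.264 m
Δh = 2.264 m = 7.428 ft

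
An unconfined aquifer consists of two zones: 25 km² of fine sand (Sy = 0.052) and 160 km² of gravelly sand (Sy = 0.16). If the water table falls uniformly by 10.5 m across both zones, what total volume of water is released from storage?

A₁ = 25 km² = 2.5 × 10^7 m²; A₂ = 160 km² = 1.6 × 10^8 m²
ΔV₁ = 0.052 × 2.5 × 10^7 × 10.5 = 1.365 × 10^7 m³
ΔV₂ = 0.16 × 1.6 × 10^8 × 10.5 = 2.688 × 10^8 m³
ΔV = ΔV₁ + ΔV₂ = 2.825 × 10^8 m³

ΔV ≈ 2.82 × 10^8 m³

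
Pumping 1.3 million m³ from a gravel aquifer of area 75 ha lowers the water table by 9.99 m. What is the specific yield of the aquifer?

Sy ≈ 0.17

A = 75 ha = 7.5 × 10^5 m²
ΔV = 1.3 million m³ = 1.3 × 10^6 m³
Sy = ΔV / (A × Δh) = 1.3 × 10^6 m³ / (7.5 × 10^5 m² × 9.99 m) = 0.1735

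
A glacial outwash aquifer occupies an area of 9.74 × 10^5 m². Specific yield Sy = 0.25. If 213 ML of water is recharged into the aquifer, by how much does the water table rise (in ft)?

ΔV = 213 ML = 2.13 × 10^5 m³
Δh = ΔV / (Sy × A) = 2.13 × 10^5 m³ / (0.25 × 9.74 × 10^5 m²) = 0.8747 m
Δh = 0.8747 m = 2.87 ft

Δh ≈ 2.87 ft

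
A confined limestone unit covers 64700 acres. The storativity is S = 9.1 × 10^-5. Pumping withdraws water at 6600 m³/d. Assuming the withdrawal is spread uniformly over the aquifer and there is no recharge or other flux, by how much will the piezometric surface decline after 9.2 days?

A = 64700 acres = 2.618 × 10^8 m²
ΔV = Q × t = 6600 m³/d × 9.2 d = 60720 m³
Δh = ΔV / (S × A) = 60720 / (9.1 × 10^-5 × 2.618 × 10^8) = 2.548 m

Δh ≈ 2.55 m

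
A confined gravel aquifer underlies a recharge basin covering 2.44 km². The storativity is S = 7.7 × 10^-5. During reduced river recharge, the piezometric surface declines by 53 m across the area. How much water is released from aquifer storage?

ΔV ≈ 9960 m³

A = 2.44 km² = 2.44 × 10^6 m²
ΔV = S × A × Δh = 7.7 × 10^-5 × 2.44 × 10^6 m² × 53 m = 9958 m³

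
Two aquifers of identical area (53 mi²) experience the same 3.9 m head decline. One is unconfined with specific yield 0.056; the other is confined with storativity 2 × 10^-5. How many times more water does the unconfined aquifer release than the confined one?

A = 53 mi² = 1.373 × 10^8 m²
Unconfined: ΔV_u = Sy × A × Δh = 0.056 × 1.373 × 10^8 × 3.9 = 2.998 × 10^7 m³
Confined: ΔV_c = S × A × Δh = 2 × 10^-5 × 1.373 × 10^8 × 3.9 = 10710 m³
Ratio = ΔV_u / ΔV_c = Sy / S = 0.056 / 2 × 10^-5 = 2800

ΔV_u / ΔV_c ≈ 2800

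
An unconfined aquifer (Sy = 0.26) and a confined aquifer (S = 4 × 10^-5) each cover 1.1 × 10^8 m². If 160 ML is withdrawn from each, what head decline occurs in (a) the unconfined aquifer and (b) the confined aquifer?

ΔV = 160 ML = 1.6 × 10^5 m³
Unconfined: Δh_u = ΔV/(Sy·A) = 1.6 × 10^5/(0.26 × 1.1 × 10^8) = 0.005594 m
Confined: Δh_c = ΔV/(S·A) = 1.6 × 10^5/(4 × 10^-5 × 1.1 × 10^8) = 36.36 m

Δh_u ≈ 0.00559 m; Δh_c ≈ 36.4 m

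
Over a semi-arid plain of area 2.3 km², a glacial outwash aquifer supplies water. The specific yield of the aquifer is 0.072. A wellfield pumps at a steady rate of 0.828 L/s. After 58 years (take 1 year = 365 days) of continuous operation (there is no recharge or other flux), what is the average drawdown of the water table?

Δh ≈ 9.15 m

A = 2.3 km² = 2.3 × 10^6 m²
Q = 0.828 L/s = 71.54 m³/d
t = 58 years = 21170 d
ΔV = Q × t = 71.54 m³/d × 21170 d = 1.514 × 10^6 m³
Δh = ΔV / (Sy × A) = 1.514 × 10^6 / (0.072 × 2.3 × 10^6) = 9.145 m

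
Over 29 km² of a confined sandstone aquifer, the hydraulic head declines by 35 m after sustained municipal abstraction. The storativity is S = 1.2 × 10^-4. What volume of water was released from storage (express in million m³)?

A = 29 km² = 2.9 × 10^7 m²
ΔV = S × A × Δh = 1.2 × 10^-4 × 2.9 × 10^7 m² × 35 m = 1.218 × 10^5 m³
ΔV = 1.218 × 10^5 m³ = 0.1218 million m³

ΔV ≈ 0.122 million m³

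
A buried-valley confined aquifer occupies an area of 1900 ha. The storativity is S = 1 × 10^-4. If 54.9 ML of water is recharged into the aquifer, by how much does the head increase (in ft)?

A = 1900 ha = 1.9 × 10^7 m²
ΔV = 54.9 ML = 54900 m³
Δh = ΔV / (S × A) = 54900 m³ / (1 × 10^-4 × 1.9 × 10^7 m²) = 28.89 m
Δh = 28.89 m = 94.8 ft

Δh ≈ 94.8 ft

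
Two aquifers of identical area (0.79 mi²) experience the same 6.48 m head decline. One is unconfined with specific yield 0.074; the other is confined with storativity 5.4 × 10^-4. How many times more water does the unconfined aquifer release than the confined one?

A = 0.79 mi² = 2.046 × 10^6 m²
Unconfined: ΔV_u = Sy × A × Δh = 0.074 × 2.046 × 10^6 × 6.48 = 9.811 × 10^5 m³
Confined: ΔV_c = S × A × Δh = 5.4 × 10^-4 × 2.046 × 10^6 × 6.48 = 7160 m³
Ratio = ΔV_u / ΔV_c = Sy / S = 0.074 / 5.4 × 10^-4 = 137

ΔV_u / ΔV_c ≈ 137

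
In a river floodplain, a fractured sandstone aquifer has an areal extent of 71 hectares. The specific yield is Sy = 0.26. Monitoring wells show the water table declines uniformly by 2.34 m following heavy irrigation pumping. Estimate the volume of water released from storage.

ΔV ≈ 4.32 × 10^5 m³

A = 71 hectares = 7.1 × 10^5 m²
ΔV = Sy × A × Δh = 0.26 × 7.1 × 10^5 m² × 2.34 m = 4.32 × 10^5 m³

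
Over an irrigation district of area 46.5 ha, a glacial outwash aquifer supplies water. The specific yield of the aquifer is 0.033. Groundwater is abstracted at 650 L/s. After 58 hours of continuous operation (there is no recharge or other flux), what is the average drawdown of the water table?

Δh ≈ 8.84 m

A = 46.5 ha = 4.65 × 10^5 m²
Q = 650 L/s = 56160 m³/d
t = 58 hours = 2.417 d
ΔV = Q × t = 56160 m³/d × 2.417 d = 1.357 × 10^5 m³
Δh = ΔV / (Sy × A) = 1.357 × 10^5 / (0.033 × 4.65 × 10^5) = 8.845 m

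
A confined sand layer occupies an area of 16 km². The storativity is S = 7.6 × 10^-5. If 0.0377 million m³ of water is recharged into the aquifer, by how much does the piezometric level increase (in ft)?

A = 16 km² = 1.6 × 10^7 m²
ΔV = 0.0377 million m³ = 37700 m³
Δh = ΔV / (S × A) = 37700 m³ / (7.6 × 10^-5 × 1.6 × 10^7 m²) = 31 m
Δh = 31 m = 101.7 ft

Δh ≈ 102 ft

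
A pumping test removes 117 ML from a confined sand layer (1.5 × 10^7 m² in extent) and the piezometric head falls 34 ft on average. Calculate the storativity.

S ≈ 7.5 × 10^-4

Δh = 34 ft = 10.36 m
ΔV = 117 ML = 1.17 × 10^5 m³
S = ΔV / (A × Δh) = 1.17 × 10^5 m³ / (1.5 × 10^7 m² × 10.36 m) = 7.527 × 10^-4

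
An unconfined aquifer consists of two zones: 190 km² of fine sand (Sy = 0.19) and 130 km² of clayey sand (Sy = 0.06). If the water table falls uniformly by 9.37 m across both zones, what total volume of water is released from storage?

ΔV ≈ 4.11 × 10^8 m³

A₁ = 190 km² = 1.9 × 10^8 m²; A₂ = 130 km² = 1.3 × 10^8 m²
ΔV₁ = 0.19 × 1.9 × 10^8 × 9.37 = 3.383 × 10^8 m³
ΔV₂ = 0.06 × 1.3 × 10^8 × 9.37 = 7.309 × 10^7 m³
ΔV = ΔV₁ + ΔV₂ = 4.113 × 10^8 m³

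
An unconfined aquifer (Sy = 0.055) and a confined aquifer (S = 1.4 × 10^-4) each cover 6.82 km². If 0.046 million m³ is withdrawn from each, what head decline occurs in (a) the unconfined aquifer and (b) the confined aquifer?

A = 6.82 km² = 6.82 × 10^6 m²
ΔV = 0.046 million m³ = 46000 m³
Unconfined: Δh_u = ΔV/(Sy·A) = 46000/(0.055 × 6.82 × 10^6) = 0.1226 m
Confined: Δh_c = ΔV/(S·A) = 46000/(1.4 × 10^-4 × 6.82 × 10^6) = 48.18 m

Δh_u ≈ 0.123 m; Δh_c ≈ 48.2 m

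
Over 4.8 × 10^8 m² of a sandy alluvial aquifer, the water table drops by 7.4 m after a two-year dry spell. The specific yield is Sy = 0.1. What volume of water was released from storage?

ΔV = Sy × A × Δh = 0.1 × 4.8 × 10^8 m² × 7.4 m = 3.552 × 10^8 m³

ΔV ≈ 3.55 × 10^8 m³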